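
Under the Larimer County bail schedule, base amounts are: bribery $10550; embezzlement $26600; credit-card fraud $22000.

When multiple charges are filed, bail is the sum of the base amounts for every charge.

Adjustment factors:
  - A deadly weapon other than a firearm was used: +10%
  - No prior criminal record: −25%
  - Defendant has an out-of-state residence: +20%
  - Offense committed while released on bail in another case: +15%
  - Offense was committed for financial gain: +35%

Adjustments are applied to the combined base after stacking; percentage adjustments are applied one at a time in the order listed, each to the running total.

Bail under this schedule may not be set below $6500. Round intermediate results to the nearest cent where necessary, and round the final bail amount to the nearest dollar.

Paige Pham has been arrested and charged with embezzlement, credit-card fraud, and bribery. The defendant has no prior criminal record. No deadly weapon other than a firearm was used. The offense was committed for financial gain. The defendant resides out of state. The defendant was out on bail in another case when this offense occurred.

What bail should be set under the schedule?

$82647

Base amounts from the schedule: embezzlement $26600; credit-card fraud $22000; bribery $10550.
Stacking rule: sum of all bases. $26600 + $22000 + $10550 = $59150.
No prior criminal record (−25%): $59150 × 0.75 = $44362.50.
Defendant has an out-of-state residence (+20%): $44362.50 × 1.2 = $53235.
Offense committed while released on bail in another case (+15%): $53235 × 1.15 = $61220.25.
Offense was committed for financial gain (+35%): $61220.25 × 1.35 = $82647.34.
$82647.34 is at or above the $6500 minimum.
Rounded to the nearest dollar: $82647.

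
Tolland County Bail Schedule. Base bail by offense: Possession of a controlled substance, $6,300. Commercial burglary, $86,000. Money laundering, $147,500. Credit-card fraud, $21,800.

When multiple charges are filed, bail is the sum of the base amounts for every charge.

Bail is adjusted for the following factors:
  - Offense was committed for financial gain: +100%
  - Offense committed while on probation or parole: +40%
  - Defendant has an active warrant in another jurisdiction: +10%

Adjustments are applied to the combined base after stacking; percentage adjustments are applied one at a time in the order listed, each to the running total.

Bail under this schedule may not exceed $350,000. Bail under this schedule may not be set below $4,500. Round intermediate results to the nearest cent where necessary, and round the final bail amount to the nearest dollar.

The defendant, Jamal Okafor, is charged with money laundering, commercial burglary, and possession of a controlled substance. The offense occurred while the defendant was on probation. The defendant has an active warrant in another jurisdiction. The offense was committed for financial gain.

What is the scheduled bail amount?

$350,000

Base amounts from the schedule: money laundering $147,500; commercial burglary $86,000; possession of a controlled substance $6,300.
Stacking rule: sum of all bases. $147,500 + $86,000 + $6,300 = $239,800.
Offense was committed for financial gain (+100%): $239,800 × 2 = $479,600.
Offense committed while on probation or parole (+40%): $479,600 × 1.4 = $671,440.
Defendant has an active warrant in another jurisdiction (+10%): $671,440 × 1.1 = $738,584.
Result $738,584 exceeds the maximum of $350,000; bail is capped at $350,000.
$350,000 is at or above the $4,500 minimum.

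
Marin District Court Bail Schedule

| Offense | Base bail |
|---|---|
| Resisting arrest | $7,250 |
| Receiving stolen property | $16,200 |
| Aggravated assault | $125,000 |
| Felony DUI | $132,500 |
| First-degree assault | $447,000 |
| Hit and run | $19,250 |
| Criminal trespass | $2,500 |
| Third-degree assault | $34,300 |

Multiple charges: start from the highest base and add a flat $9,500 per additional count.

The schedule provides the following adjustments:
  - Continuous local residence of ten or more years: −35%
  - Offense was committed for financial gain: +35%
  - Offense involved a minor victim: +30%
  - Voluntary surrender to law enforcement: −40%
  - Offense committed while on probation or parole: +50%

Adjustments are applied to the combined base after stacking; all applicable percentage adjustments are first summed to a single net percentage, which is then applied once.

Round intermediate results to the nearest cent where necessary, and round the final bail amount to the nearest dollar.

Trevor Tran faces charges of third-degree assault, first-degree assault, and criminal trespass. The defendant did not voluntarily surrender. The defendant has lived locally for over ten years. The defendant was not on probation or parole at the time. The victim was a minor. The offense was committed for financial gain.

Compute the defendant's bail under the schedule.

$605,800

Base amounts from the schedule: third-degree assault $34,300; first-degree assault $447,000; criminal trespass $2,500.
Stacking rule: highest base plus $9,500 per additional charge. Highest is first-degree assault at $447,000; 2 additional charges → +$19,000. Combined base = $466,000.
Net percentage adjustment: −35% +35% +30% = +30%. $466,000 × 1.3 = $605,800.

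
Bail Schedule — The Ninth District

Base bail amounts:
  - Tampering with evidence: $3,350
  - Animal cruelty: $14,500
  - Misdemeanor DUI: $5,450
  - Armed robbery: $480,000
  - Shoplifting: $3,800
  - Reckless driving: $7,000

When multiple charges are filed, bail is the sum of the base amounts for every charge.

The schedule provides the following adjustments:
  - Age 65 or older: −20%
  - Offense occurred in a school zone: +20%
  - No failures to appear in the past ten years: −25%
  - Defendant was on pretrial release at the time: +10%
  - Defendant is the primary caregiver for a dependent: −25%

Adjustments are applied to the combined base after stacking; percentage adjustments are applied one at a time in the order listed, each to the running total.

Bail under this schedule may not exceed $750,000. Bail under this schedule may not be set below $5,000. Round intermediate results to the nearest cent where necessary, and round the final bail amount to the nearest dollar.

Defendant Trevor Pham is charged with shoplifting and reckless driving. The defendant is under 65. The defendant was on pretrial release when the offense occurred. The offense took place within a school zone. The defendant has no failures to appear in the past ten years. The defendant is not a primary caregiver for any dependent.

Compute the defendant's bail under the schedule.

Base amounts from the schedule: shoplifting $3,800; reckless driving $7,000.
Stacking rule: sum of all bases. $3,800 + $7,000 = $10,800.
Offense occurred in a school zone (+20%): $10,800 × 1.2 = $12,960.
No failures to appear in the past ten years (−25%): $12,960 × 0.75 = $9,720.
Defendant was on pretrial release at the time (+10%): $9,720 × 1.1 = $10,692.
$10,692 is within the $750,000 maximum.
$10,692 is at or above the $5,000 minimum.

$10,692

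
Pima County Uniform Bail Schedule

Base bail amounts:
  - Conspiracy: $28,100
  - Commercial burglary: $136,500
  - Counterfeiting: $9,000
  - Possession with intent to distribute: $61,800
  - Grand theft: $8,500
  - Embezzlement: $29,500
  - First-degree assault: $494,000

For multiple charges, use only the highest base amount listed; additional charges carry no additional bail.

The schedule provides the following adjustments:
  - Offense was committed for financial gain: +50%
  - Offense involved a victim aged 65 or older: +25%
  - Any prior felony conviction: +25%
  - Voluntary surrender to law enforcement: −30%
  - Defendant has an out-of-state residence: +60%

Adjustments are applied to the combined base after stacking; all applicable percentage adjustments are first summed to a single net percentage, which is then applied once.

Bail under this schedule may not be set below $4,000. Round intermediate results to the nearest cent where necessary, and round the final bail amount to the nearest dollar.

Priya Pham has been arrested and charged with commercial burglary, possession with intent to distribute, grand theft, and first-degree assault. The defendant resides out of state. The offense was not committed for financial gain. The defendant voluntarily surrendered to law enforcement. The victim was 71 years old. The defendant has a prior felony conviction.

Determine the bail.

Base amounts from the schedule: commercial burglary $136,500; possession with intent to distribute $61,800; grand theft $8,500; first-degree assault $494,000.
Stacking rule: use the highest base only. Highest is first-degree assault at $494,000. Combined base = $494,000.
Net percentage adjustment: +25% +25% −30% +60% = +80%. $494,000 × 1.8 = $889,200.
$889,200 is at or above the $4,000 minimum.

$889,200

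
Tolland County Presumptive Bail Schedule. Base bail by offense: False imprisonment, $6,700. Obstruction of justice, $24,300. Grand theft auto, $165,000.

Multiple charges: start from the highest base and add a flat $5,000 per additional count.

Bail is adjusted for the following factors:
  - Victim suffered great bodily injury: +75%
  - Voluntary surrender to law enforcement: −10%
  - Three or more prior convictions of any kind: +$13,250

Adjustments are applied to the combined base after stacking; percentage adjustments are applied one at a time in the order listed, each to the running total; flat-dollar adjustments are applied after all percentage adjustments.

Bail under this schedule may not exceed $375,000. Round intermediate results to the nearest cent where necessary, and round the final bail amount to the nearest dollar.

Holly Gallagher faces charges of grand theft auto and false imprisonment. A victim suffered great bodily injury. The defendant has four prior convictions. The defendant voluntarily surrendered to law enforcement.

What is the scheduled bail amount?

Base amounts from the schedule: grand theft auto $165,000; false imprisonment $6,700.
Stacking rule: highest base plus $5,000 per additional charge. Highest is grand theft auto at $165,000; 1 additional charge → +$5,000. Combined base = $170,000.
Victim suffered great bodily injury (+75%): $170,000 × 1.75 = $297,500.
Voluntary surrender to law enforcement (−10%): $297,500 × 0.9 = $267,750.
Three or more prior convictions of any kind (+$13,250 flat): $267,750 + $13,250 = $281,000.
$281,000 is within the $375,000 maximum.

$281,000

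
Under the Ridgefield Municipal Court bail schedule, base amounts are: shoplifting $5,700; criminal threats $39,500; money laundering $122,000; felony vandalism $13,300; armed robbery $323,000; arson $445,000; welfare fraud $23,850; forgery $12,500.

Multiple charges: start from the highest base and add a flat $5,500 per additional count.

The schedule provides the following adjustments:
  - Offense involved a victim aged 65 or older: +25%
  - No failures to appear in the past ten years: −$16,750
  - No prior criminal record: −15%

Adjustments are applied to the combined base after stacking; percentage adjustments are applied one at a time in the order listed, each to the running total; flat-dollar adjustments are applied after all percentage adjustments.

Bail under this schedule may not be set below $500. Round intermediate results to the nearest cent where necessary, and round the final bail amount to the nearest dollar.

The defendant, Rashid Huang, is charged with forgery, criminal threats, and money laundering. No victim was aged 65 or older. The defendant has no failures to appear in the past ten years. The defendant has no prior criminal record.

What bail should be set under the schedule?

$96,300

Base amounts from the schedule: forgery $12,500; criminal threats $39,500; money laundering $122,000.
Stacking rule: highest base plus $5,500 per additional charge. Highest is money laundering at $122,000; 2 additional charges → +$11,000. Combined base = $133,000.
No prior criminal record (−15%): $133,000 × 0.85 = $113,050.
No failures to appear in the past ten years (−$16,750 flat): $113,050 − $16,750 = $96,300.
$96,300 is at or above the $500 minimum.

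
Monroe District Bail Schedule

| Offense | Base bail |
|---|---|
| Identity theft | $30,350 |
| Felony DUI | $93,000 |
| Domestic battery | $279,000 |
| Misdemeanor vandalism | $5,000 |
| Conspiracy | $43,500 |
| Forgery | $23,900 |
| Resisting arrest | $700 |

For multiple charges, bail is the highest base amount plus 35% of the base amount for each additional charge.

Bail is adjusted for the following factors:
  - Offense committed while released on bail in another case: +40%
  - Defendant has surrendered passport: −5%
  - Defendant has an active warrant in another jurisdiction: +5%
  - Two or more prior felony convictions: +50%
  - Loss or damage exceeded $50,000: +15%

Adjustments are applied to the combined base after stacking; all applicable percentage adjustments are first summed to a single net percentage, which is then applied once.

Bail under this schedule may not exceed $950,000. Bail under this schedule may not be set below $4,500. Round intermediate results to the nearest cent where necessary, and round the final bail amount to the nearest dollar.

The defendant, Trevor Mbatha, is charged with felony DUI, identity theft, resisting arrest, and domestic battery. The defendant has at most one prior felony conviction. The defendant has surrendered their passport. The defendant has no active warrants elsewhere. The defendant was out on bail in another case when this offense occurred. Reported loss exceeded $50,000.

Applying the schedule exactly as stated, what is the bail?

Base amounts from the schedule: felony DUI $93,000; identity theft $30,350; resisting arrest $700; domestic battery $279,000.
Stacking rule: highest base plus 35% of each additional charge. Highest is domestic battery at $279,000. Additional: $93,000 × 35% = $32,550; $30,350 × 35% = $10,622.50; $700 × 35% = $245. Combined base = $279,000 + $43,417.50 = $322,417.50.
Net percentage adjustment: +40% −5% +15% = +50%. $322,417.50 × 1.5 = $483,626.25.
$483,626.25 is within the $950,000 maximum.
$483,626.25 is at or above the $4,500 minimum.
Rounded to the nearest dollar: $483,626.

$483,626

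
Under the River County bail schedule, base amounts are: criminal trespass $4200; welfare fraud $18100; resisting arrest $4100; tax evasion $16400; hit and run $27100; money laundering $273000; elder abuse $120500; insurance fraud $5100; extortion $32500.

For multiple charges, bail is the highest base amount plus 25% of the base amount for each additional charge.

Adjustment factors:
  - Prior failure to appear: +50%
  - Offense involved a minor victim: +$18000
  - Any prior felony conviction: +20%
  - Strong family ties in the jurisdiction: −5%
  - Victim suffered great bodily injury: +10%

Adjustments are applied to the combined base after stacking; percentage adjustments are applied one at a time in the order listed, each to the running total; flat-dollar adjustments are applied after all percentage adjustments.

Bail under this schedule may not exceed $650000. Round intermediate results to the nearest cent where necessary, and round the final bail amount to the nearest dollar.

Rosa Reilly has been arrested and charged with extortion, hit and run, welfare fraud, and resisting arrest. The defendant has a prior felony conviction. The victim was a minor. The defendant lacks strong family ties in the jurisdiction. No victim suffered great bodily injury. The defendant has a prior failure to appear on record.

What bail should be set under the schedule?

Base amounts from the schedule: extortion $32500; hit and run $27100; welfare fraud $18100; resisting arrest $4100.
Stacking rule: highest base plus 25% of each additional charge. Highest is extortion at $32500. Additional: $27100 × 25% = $6775; $18100 × 25% = $4525; $4100 × 25% = $1025. Combined base = $32500 + $12325 = $44825.
Prior failure to appear (+50%): $44825 × 1.5 = $67237.50.
Any prior felony conviction (+20%): $67237.50 × 1.2 = $80685.
Offense involved a minor victim (+$18000 flat): $80685 + $18000 = $98685.
$98685 is within the $650000 maximum.

$98685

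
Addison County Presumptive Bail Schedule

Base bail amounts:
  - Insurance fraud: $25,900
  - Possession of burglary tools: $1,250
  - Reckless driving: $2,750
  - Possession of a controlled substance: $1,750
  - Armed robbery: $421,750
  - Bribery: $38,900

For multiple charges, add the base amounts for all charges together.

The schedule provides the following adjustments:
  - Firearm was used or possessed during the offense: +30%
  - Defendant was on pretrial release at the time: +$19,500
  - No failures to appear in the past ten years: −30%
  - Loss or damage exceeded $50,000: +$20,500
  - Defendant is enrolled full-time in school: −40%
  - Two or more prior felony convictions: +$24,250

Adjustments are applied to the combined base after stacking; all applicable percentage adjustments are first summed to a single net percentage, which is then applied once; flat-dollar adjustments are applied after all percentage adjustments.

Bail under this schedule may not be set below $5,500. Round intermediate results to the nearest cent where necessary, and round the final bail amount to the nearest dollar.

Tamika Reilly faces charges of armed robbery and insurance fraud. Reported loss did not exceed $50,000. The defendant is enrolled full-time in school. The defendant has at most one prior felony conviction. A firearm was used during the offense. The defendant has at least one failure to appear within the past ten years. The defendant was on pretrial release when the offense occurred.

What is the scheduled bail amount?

Base amounts from the schedule: armed robbery $421,750; insurance fraud $25,900.
Stacking rule: sum of all bases. $421,750 + $25,900 = $447,650.
Net percentage adjustment: +30% −40% = −10%. $447,650 × 0.9 = $402,885.
Defendant was on pretrial release at the time (+$19,500 flat): $402,885 + $19,500 = $422,385.
$422,385 is at or above the $5,500 minimum.

$422,385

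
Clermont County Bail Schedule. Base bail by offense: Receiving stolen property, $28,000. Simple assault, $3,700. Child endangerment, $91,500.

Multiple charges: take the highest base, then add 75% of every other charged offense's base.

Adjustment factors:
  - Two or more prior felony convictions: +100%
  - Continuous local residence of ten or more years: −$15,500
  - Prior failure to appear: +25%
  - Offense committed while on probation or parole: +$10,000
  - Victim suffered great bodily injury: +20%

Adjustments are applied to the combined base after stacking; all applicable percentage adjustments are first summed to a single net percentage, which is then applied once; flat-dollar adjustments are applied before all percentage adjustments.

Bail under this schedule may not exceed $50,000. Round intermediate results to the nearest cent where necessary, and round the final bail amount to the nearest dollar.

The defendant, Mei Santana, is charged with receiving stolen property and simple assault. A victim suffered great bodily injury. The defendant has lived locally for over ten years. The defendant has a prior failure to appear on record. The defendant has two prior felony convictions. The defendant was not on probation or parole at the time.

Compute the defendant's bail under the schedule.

$37,424

Base amounts from the schedule: receiving stolen property $28,000; simple assault $3,700.
Stacking rule: highest base plus 75% of each additional charge. Highest is receiving stolen property at $28,000. Additional: $3,700 × 75% = $2,775. Combined base = $28,000 + $2,775 = $30,775.
Continuous local residence of ten or more years (−$15,500 flat): $30,775 − $15,500 = $15,275.
Net percentage adjustment: +100% +25% +20% = +145%. $15,275 × 2.45 = $37,423.75.
$37,423.75 is within the $50,000 maximum.
Rounded to the nearest dollar: $37,424.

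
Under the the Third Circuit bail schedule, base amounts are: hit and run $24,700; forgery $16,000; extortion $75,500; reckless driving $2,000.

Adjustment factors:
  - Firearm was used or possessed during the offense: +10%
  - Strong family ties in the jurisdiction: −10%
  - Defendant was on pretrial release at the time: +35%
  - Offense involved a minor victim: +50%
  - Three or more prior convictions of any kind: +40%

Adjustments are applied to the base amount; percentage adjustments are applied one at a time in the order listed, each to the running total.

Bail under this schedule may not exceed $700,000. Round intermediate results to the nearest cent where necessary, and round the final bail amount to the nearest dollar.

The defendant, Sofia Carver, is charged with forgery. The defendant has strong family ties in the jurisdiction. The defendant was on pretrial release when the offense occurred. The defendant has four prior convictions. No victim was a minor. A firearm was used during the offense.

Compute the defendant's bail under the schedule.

$29,938

Base amounts from the schedule: forgery $16,000.
Single charge. Combined base = $16,000.
Firearm was used or possessed during the offense (+10%): $16,000 × 1.1 = $17,600.
Strong family ties in the jurisdiction (−10%): $17,600 × 0.9 = $15,840.
Defendant was on pretrial release at the time (+35%): $15,840 × 1.35 = $21,384.
Three or more prior convictions of any kind (+40%): $21,384 × 1.4 = $29,937.60.
$29,937.60 is within the $700,000 maximum.
Rounded to the nearest dollar: $29,938.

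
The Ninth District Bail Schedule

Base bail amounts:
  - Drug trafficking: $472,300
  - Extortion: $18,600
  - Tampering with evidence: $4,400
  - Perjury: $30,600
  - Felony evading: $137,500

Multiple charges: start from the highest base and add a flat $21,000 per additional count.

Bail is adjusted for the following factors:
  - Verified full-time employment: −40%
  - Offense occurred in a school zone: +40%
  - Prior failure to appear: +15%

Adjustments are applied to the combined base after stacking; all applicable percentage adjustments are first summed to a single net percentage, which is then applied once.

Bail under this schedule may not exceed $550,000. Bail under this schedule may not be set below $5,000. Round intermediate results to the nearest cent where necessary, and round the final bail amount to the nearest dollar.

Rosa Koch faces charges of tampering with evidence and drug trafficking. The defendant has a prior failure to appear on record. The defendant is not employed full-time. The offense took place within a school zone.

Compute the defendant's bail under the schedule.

$550,000

Base amounts from the schedule: tampering with evidence $4,400; drug trafficking $472,300.
Stacking rule: highest base plus $21,000 per additional charge. Highest is drug trafficking at $472,300; 1 additional charge → +$21,000. Combined base = $493,300.
Net percentage adjustment: +40% +15% = +55%. $493,300 × 1.55 = $764,615.
Result $764,615 exceeds the maximum of $550,000; bail is capped at $550,000.
$550,000 is at or above the $5,000 minimum.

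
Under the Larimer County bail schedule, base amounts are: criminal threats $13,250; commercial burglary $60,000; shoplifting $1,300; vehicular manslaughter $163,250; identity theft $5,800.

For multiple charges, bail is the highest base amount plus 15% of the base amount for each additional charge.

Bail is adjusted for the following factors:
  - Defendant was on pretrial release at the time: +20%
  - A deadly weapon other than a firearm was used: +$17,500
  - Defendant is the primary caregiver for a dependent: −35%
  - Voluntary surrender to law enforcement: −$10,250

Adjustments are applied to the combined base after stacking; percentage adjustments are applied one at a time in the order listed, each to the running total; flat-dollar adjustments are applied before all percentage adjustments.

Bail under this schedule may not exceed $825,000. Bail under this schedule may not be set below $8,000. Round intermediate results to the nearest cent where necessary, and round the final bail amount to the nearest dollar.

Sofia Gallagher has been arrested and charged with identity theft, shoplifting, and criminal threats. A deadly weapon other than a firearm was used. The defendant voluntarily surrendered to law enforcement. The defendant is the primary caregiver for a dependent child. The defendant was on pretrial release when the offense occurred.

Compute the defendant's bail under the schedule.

$16,821

Base amounts from the schedule: identity theft $5,800; shoplifting $1,300; criminal threats $13,250.
Stacking rule: highest base plus 15% of each additional charge. Highest is criminal threats at $13,250. Additional: $5,800 × 15% = $870; $1,300 × 15% = $195. Combined base = $13,250 + $1,065 = $14,315.
A deadly weapon other than a firearm was used (+$17,500 flat): $14,315 + $17,500 = $31,815.
Voluntary surrender to law enforcement (−$10,250 flat): $31,815 − $10,250 = $21,565.
Defendant was on pretrial release at the time (+20%): $21,565 × 1.2 = $25,878.
Defendant is the primary caregiver for a dependent (−35%): $25,878 × 0.65 = $16,820.70.
$16,820.70 is within the $825,000 maximum.
$16,820.70 is at or above the $8,000 minimum.
Rounded to the nearest dollar: $16,821.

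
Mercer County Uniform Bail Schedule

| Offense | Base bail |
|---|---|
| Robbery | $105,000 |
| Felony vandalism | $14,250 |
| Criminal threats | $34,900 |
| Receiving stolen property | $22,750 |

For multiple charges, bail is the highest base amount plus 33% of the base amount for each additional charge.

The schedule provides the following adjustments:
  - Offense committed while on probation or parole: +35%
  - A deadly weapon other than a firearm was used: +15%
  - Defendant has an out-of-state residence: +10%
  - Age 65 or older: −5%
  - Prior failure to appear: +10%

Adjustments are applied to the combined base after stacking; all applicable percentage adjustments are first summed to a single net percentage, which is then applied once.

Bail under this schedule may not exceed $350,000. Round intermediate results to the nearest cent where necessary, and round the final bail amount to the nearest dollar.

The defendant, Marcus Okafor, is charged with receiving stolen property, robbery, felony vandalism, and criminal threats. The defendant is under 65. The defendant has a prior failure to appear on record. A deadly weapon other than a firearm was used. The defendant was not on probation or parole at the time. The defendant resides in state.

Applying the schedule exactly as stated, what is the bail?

Base amounts from the schedule: receiving stolen property $22,750; robbery $105,000; felony vandalism $14,250; criminal threats $34,900.
Stacking rule: highest base plus 33% of each additional charge. Highest is robbery at $105,000. Additional: $22,750 × 33% = $7,507.50; $14,250 × 33% = $4,702.50; $34,900 × 33% = $11,517. Combined base = $105,000 + $23,727 = $128,727.
Net percentage adjustment: +15% +10% = +25%. $128,727 × 1.25 = $160,908.75.
$160,908.75 is within the $350,000 maximum.
Rounded to the nearest dollar: $160,909.

$160,909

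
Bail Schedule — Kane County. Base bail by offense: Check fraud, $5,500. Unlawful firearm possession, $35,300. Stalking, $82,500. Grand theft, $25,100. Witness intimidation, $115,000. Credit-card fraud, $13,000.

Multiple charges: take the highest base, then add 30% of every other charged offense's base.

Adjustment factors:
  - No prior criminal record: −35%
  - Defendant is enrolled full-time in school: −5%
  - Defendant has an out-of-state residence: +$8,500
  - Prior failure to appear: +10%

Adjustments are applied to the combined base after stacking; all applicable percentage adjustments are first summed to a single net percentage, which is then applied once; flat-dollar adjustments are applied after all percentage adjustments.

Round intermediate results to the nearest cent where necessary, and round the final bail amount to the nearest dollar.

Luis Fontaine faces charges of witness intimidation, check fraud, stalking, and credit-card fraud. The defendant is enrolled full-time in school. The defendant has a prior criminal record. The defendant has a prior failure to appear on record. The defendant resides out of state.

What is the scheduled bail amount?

Base amounts from the schedule: witness intimidation $115,000; check fraud $5,500; stalking $82,500; credit-card fraud $13,000.
Stacking rule: highest base plus 30% of each additional charge. Highest is witness intimidation at $115,000. Additional: $5,500 × 30% = $1,650; $82,500 × 30% = $24,750; $13,000 × 30% = $3,900. Combined base = $115,000 + $30,300 = $145,300.
Net percentage adjustment: −5% +10% = +5%. $145,300 × 1.05 = $152,565.
Defendant has an out-of-state residence (+$8,500 flat): $152,565 + $8,500 = $161,065.

$161,065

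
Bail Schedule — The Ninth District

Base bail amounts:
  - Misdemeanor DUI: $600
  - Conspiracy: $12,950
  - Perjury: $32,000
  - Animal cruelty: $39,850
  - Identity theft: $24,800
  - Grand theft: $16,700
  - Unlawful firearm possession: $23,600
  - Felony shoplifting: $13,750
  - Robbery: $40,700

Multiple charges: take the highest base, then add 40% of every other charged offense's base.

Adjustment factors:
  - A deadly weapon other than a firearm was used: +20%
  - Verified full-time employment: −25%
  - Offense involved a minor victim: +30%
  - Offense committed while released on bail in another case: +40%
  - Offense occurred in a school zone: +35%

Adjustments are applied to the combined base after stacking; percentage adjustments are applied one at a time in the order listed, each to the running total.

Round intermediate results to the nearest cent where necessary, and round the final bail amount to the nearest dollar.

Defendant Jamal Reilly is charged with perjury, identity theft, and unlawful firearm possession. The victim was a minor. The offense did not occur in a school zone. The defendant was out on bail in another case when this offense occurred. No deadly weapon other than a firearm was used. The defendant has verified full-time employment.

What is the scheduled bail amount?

Base amounts from the schedule: perjury $32,000; identity theft $24,800; unlawful firearm possession $23,600.
Stacking rule: highest base plus 40% of each additional charge. Highest is perjury at $32,000. Additional: $24,800 × 40% = $9,920; $23,600 × 40% = $9,440. Combined base = $32,000 + $19,360 = $51,360.
Verified full-time employment (−25%): $51,360 × 0.75 = $38,520.
Offense involved a minor victim (+30%): $38,520 × 1.3 = $50,076.
Offense committed while released on bail in another case (+40%): $50,076 × 1.4 = $70,106.40.
Rounded to the nearest dollar: $70,106.

$70,106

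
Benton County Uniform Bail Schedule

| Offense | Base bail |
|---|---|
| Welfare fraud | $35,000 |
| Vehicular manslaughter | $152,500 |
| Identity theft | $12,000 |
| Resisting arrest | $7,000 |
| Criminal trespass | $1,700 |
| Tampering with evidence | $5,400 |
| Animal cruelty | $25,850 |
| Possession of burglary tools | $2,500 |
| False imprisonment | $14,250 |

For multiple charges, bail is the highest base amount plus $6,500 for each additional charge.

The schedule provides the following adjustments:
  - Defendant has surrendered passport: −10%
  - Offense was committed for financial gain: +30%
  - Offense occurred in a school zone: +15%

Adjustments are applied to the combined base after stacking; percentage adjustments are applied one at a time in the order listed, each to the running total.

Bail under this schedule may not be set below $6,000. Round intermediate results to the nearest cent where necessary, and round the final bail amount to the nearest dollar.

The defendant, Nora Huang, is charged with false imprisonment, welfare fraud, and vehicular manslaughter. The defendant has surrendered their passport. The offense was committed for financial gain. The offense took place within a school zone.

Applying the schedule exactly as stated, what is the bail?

$222,680

Base amounts from the schedule: false imprisonment $14,250; welfare fraud $35,000; vehicular manslaughter $152,500.
Stacking rule: highest base plus $6,500 per additional charge. Highest is vehicular manslaughter at $152,500; 2 additional charges → +$13,000. Combined base = $165,500.
Defendant has surrendered passport (−10%): $165,500 × 0.9 = $148,950.
Offense was committed for financial gain (+30%): $148,950 × 1.3 = $193,635.
Offense occurred in a school zone (+15%): $193,635 × 1.15 = $222,680.25.
$222,680.25 is at or above the $6,000 minimum.
Rounded to the nearest dollar: $222,680.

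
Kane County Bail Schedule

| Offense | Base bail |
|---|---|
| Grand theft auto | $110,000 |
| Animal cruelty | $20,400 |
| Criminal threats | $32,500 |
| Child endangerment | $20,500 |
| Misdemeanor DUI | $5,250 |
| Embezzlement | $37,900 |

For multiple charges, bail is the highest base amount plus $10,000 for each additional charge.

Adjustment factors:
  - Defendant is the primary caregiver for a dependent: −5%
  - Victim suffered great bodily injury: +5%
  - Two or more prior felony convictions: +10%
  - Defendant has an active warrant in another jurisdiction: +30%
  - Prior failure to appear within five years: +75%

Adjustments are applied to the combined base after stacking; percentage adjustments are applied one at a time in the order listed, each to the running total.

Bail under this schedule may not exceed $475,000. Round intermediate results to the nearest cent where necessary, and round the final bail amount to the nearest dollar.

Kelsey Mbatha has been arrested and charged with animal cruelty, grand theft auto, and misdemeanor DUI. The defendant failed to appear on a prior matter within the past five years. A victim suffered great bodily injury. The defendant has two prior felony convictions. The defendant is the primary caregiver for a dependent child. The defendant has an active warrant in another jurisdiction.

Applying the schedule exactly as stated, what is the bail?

$324,512

Base amounts from the schedule: animal cruelty $20,400; grand theft auto $110,000; misdemeanor DUI $5,250.
Stacking rule: highest base plus $10,000 per additional charge. Highest is grand theft auto at $110,000; 2 additional charges → +$20,000. Combined base = $130,000.
Defendant is the primary caregiver for a dependent (−5%): $130,000 × 0.95 = $123,500.
Victim suffered great bodily injury (+5%): $123,500 × 1.05 = $129,675.
Two or more prior felony convictions (+10%): $129,675 × 1.1 = $142,642.50.
Defendant has an active warrant in another jurisdiction (+30%): $142,642.50 × 1.3 = $185,435.25.
Prior failure to appear within five years (+75%): $185,435.25 × 1.75 = $324,511.69.
$324,511.69 is within the $475,000 maximum.
Rounded to the nearest dollar: $324,512.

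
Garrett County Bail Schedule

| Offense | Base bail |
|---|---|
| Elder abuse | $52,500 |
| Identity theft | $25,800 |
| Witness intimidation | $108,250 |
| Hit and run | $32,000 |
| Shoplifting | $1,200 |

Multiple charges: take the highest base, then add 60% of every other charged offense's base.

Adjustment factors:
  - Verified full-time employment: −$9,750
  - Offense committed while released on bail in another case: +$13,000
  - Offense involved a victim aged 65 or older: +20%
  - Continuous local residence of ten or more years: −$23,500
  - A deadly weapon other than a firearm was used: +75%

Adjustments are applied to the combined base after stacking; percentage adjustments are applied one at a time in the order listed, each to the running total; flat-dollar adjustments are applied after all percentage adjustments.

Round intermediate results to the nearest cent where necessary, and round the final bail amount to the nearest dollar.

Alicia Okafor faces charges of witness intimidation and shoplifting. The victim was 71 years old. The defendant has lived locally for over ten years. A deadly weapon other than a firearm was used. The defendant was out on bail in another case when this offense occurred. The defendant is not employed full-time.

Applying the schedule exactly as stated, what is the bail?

$218,337

Base amounts from the schedule: witness intimidation $108,250; shoplifting $1,200.
Stacking rule: highest base plus 60% of each additional charge. Highest is witness intimidation at $108,250. Additional: $1,200 × 60% = $720. Combined base = $108,250 + $720 = $108,970.
Offense involved a victim aged 65 or older (+20%): $108,970 × 1.2 = $130,764.
A deadly weapon other than a firearm was used (+75%): $130,764 × 1.75 = $228,837.
Offense committed while released on bail in another case (+$13,000 flat): $228,837 + $13,000 = $241,837.
Continuous local residence of ten or more years (−$23,500 flat): $241,837 − $23,500 = $218,337.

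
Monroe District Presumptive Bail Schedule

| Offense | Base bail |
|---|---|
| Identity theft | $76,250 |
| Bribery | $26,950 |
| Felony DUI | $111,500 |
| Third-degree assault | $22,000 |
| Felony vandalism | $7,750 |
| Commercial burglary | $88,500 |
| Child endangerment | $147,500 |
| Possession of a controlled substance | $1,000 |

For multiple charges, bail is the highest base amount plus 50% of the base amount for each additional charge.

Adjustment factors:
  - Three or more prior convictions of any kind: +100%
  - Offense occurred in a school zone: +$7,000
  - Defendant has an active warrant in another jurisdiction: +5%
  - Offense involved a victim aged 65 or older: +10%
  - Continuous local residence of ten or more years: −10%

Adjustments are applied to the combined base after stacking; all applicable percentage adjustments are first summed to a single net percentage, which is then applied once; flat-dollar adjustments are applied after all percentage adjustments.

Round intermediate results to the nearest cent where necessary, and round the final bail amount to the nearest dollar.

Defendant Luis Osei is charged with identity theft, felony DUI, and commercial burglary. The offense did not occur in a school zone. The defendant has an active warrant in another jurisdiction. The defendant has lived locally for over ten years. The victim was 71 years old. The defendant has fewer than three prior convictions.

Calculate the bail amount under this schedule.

Base amounts from the schedule: identity theft $76,250; felony DUI $111,500; commercial burglary $88,500.
Stacking rule: highest base plus 50% of each additional charge. Highest is felony DUI at $111,500. Additional: $76,250 × 50% = $38,125; $88,500 × 50% = $44,250. Combined base = $111,500 + $82,375 = $193,875.
Net percentage adjustment: +5% +10% −10% = +5%. $193,875 × 1.05 = $203,568.75.
Rounded to the nearest dollar: $203,569.

$203,569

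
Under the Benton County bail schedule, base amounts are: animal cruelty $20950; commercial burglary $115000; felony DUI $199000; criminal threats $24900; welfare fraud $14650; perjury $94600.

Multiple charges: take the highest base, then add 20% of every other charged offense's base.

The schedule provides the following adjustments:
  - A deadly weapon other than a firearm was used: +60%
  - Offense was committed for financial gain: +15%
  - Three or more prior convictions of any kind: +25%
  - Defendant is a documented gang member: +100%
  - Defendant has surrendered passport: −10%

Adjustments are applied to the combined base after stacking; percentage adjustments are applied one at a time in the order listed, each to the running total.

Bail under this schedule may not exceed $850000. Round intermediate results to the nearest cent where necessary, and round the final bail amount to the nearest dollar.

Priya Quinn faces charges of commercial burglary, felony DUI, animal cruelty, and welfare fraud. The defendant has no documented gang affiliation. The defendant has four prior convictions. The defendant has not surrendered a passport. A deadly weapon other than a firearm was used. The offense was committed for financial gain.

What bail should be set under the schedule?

$526976

Base amounts from the schedule: commercial burglary $115000; felony DUI $199000; animal cruelty $20950; welfare fraud $14650.
Stacking rule: highest base plus 20% of each additional charge. Highest is felony DUI at $199000. Additional: $115000 × 20% = $23000; $20950 × 20% = $4190; $14650 × 20% = $2930. Combined base = $199000 + $30120 = $229120.
A deadly weapon other than a firearm was used (+60%): $229120 × 1.6 = $366592.
Offense was committed for financial gain (+15%): $366592 × 1.15 = $421580.80.
Three or more prior convictions of any kind (+25%): $421580.80 × 1.25 = $526976.
$526976 is within the $850000 maximum.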